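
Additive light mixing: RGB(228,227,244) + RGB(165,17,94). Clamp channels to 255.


Additive: each channel = min(255, C₁+C₂)
R: 228+165 = 393 → 255
G: 227+17 = 244 → 244
B: 244+94 = 338 → 255
= RGB(255, 244, 255)


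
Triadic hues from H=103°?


Triadic: equally spaced at 120° intervals
H1 = 103°
H2 = (103 + 120) mod 360 = 223°
H3 = (103 + 240) mod 360 = 343°
Triadic = 103°, 223°, 343°


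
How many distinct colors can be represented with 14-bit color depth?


Colors = 2^bits = 2^14
= 16,384 colors


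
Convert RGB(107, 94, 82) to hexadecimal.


R = 107 → 6B (hex)
G = 94 → 5E (hex)
B = 82 → 52 (hex)
Hex = #6B5E52


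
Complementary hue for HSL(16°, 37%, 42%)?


Complement = opposite side of color wheel = hue + 180°
H' = (16 + 180) mod 360 = 196°
S and L unchanged.
= HSL(196°, 37%, 42%)


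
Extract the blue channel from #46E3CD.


Color: #46E3CD
R = 46 = 70
G = E3 = 227
B = CD = 205
Blue = 205


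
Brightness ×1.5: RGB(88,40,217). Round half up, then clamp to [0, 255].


Multiply each channel by 1.5, round half up, clamp to [0, 255]
R: 88×1.5 = 132
G: 40×1.5 = 60
B: 217×1.5 = 325.5 → round → 326 → clamp → 255
= RGB(132, 60, 255)


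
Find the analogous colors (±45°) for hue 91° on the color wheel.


Base hue: 91°
Left analog: (91 - 45) mod 360 = 46°
Right analog: (91 + 45) mod 360 = 136°
Analogous hues = 46° and 136°


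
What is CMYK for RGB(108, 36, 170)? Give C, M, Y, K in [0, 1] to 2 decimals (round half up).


R'=108/255≈0.4235, G'=36/255≈0.1412, B'=170/255≈0.6667
K = 1 - max(R',G',B') = 1 - 170/255 = 85/255 = 0.33333… → 0.33
(1-R'-K)/(1-K) simplifies to (max-R)/max with max = 170:
C = (170-108)/170 = 62/170 = 0.36470… → 0.36
M = (170-36)/170 = 134/170 = 0.78823… → 0.79
Y = (170-170)/170 = 0/170 = 0 → 0.00
= CMYK(0.36, 0.79, 0.00, 0.33)


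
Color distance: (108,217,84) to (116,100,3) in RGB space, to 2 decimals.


d = √[(R₁-R₂)² + (G₁-G₂)² + (B₁-B₂)²]
d = √[(108-116)² + (217-100)² + (84-3)²]
d = √[64 + 13689 + 6561]
d = √20314
d ≈ 142.53


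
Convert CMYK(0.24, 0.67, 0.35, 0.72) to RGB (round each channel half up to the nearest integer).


R = 255 × (1-C) × (1-K) = 255 × 0.76 × 0.28 = 54.264 → 54
G = 255 × (1-M) × (1-K) = 255 × 0.33 × 0.28 = 23.562 → 24
B = 255 × (1-Y) × (1-K) = 255 × 0.65 × 0.28 = 46.41 → 46
= RGB(54, 24, 46)


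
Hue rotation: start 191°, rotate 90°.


New hue = (H + rotation) mod 360
New hue = (191 + 90) mod 360
= 281 mod 360
= 281°


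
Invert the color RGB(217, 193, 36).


Invert: (255-R, 255-G, 255-B)
R: 255-217 = 38
G: 255-193 = 62
B: 255-36 = 219
= RGB(38, 62, 219)


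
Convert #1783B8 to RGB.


17 → 23 (R)
83 → 131 (G)
B8 → 184 (B)
= RGB(23, 131, 184)


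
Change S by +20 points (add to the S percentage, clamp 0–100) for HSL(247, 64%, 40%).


Original S = 64%
Adjustment = +20 percentage points
New S = 64 + (20) = 84
Clamp to [0, 100] → 84
= HSL(247°, 84%, 40%)


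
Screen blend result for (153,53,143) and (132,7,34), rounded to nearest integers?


Screen: C = 255 - (255-A)×(255-B)/255, rounded to nearest integer
R: 255 - (255-153)×(255-132)/255 = 255 - 12546/255 ≈ 255 - 49.200 = 205.800 → 206
G: 255 - (255-53)×(255-7)/255 = 255 - 50096/255 ≈ 255 - 196.455 = 58.545 → 59
B: 255 - (255-143)×(255-34)/255 = 255 - 24752/255 ≈ 255 - 97.067 = 157.933 → 158
= RGB(206, 59, 158)


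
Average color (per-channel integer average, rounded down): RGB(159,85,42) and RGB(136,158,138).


Midpoint: each channel = ⌊(C₁+C₂)/2⌋
R: ⌊(159+136)/2⌋ = 147
G: ⌊(85+158)/2⌋ = 121
B: ⌊(42+138)/2⌋ = 90
= RGB(147, 121, 90)


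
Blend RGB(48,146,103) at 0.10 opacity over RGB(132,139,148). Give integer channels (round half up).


C = α×F + (1-α)×B, with 1-α = 0.90
R: 0.10×48 + 0.90×132 = 4.80 + 118.80 = 123.60 → 124
G: 0.10×146 + 0.90×139 = 14.60 + 125.10 = 139.70 → 140
B: 0.10×103 + 0.90×148 = 10.30 + 133.20 = 143.50 → 144
= RGB(124, 140, 144)


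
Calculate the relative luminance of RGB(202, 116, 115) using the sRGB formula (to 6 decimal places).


Linearize each channel (sRGB transfer function): c = v/255; c_lin = c/12.92 if c ≤ 0.04045, else ((c+0.055)/1.055)^2.4
  R: 202/255 ≈ 0.792157 > 0.04045 → ((0.792157+0.055)/1.055)^2.4 ≈ 0.590619
  G: 116/255 ≈ 0.454902 > 0.04045 → ((0.454902+0.055)/1.055)^2.4 ≈ 0.174647
  B: 115/255 ≈ 0.450980 > 0.04045 → ((0.450980+0.055)/1.055)^2.4 ≈ 0.171441
R_lin = 0.590619, G_lin = 0.174647, B_lin = 0.171441
L = 0.2126×R + 0.7152×G + 0.0722×B
L = 0.2126×0.590619 + 0.7152×0.174647 + 0.0722×0.171441
L ≈ 0.262851


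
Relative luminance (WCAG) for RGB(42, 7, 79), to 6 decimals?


Linearize each channel (sRGB transfer function): c = v/255; c_lin = c/12.92 if c ≤ 0.04045, else ((c+0.055)/1.055)^2.4
  R: 42/255 ≈ 0.164706 > 0.04045 → ((0.164706+0.055)/1.055)^2.4 ≈ 0.023153
  G: 7/255 ≈ 0.027451 ≤ 0.04045 → 0.027451/12.92 ≈ 0.002125
  B: 79/255 ≈ 0.309804 > 0.04045 → ((0.309804+0.055)/1.055)^2.4 ≈ 0.078187
R_lin = 0.023153, G_lin = 0.002125, B_lin = 0.078187
L = 0.2126×R + 0.7152×G + 0.0722×B
L = 0.2126×0.023153 + 0.7152×0.002125 + 0.0722×0.078187
L ≈ 0.012087


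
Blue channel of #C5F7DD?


Color: #C5F7DD
R = C5 = 197
G = F7 = 247
B = DD = 221
Blue = 221


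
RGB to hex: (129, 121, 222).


R = 129 → 81 (hex)
G = 121 → 79 (hex)
B = 222 → DE (hex)
Hex = #8179DE


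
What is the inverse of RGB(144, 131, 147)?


Invert: (255-R, 255-G, 255-B)
R: 255-144 = 111
G: 255-131 = 124
B: 255-147 = 108
= RGB(111, 124, 108)


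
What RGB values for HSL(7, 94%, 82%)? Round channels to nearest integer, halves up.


H=7°, S=0.94, L=0.82
C = (1-|2L-1|)×S = (1-|0.64|)×0.94 = 0.3384
H' = H/60 = 7/60 ≈ 0.1167; X = C×(1-|H' mod 2 - 1|) = 0.03948
m = L - C/2 = 0.82 - 0.1692 = 0.6508
Sector ⌊H'⌋ = 0 → (R',G',B') = (0.3384, 0.03948, 0.0)
RGB = ((R'+m)×255, (G'+m)×255, (B'+m)×255) = (252.246, 176.0214, 165.954)
Round half up → RGB(252, 176, 166)


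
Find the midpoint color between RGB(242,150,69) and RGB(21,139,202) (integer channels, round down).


Midpoint: each channel = ⌊(C₁+C₂)/2⌋
R: ⌊(242+21)/2⌋ = 131
G: ⌊(150+139)/2⌋ = 144
B: ⌊(69+202)/2⌋ = 135
= RGB(131, 144, 135)


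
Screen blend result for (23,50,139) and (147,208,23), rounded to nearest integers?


Screen: C = 255 - (255-A)×(255-B)/255, rounded to nearest integer
R: 255 - (255-23)×(255-147)/255 = 255 - 25056/255 ≈ 255 - 98.259 = 156.741 → 157
G: 255 - (255-50)×(255-208)/255 = 255 - 9635/255 ≈ 255 - 37.784 = 217.216 → 217
B: 255 - (255-139)×(255-23)/255 = 255 - 26912/255 ≈ 255 - 105.537 = 149.463 → 149
= RGB(157, 217, 149)


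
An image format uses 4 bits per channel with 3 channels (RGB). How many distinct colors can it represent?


Total bits = 4 bits/channel × 3 channels = 12 bits
Distinct colors = 2^12
= 4,096 colors


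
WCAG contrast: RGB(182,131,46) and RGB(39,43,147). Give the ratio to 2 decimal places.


Linearize each sRGB channel c=v/255: c/12.92 if c ≤ 0.04045 else ((c+0.055)/1.055)^2.4
L = 0.2126×R_lin + 0.7152×G_lin + 0.0722×B_lin
Color 1 (182,131,46):
  R=182: 182/255≈0.7137 > 0.04045 → ((0.7137+0.055)/1.055)^2.4 ≈ 0.46778
  G=131: 131/255≈0.5137 > 0.04045 → ((0.5137+0.055)/1.055)^2.4 ≈ 0.22697
  B=46: 46/255≈0.1804 > 0.04045 → ((0.1804+0.055)/1.055)^2.4 ≈ 0.02732
  L1 = 0.2126×0.46778 + 0.7152×0.22697 + 0.0722×0.02732 ≈ 0.26375
Color 2 (39,43,147):
  R=39: 39/255≈0.1529 > 0.04045 → ((0.1529+0.055)/1.055)^2.4 ≈ 0.02029
  G=43: 43/255≈0.1686 > 0.04045 → ((0.1686+0.055)/1.055)^2.4 ≈ 0.02416
  B=147: 147/255≈0.5765 > 0.04045 → ((0.5765+0.055)/1.055)^2.4 ≈ 0.29177
  L2 = 0.2126×0.02029 + 0.7152×0.02416 + 0.0722×0.29177 ≈ 0.04266
Lighter = 0.26375, Darker = 0.04266
Ratio = (L_lighter + 0.05) / (L_darker + 0.05)
Ratio = (0.26375 + 0.05) / (0.04266 + 0.05) = 0.31375 / 0.09266 ≈ 3.3861
Ratio ≈ 3.39:1


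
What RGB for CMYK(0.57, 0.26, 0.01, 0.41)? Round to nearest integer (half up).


R = 255 × (1-C) × (1-K) = 255 × 0.43 × 0.59 = 64.6935 → 65
G = 255 × (1-M) × (1-K) = 255 × 0.74 × 0.59 = 111.333 → 111
B = 255 × (1-Y) × (1-K) = 255 × 0.99 × 0.59 = 148.9455 → 149
= RGB(65, 111, 149)


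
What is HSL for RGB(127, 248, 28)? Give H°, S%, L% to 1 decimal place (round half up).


Normalize: R'=127/255≈0.4980, G'=248/255≈0.9725, B'=28/255≈0.1098
Max=248/255, Min=28/255, Δ=Max-Min=220/255
L = (Max+Min)/2 = (248+28)/510 = 276/510 = 0.54117… → L = 54.1%
L > 0.5 → S = Δ/(2-Max-Min) = 220/(510-248-28) = 220/234 = 0.94017… → S = 94.0%
(the 1/255 factors cancel in S and H, so raw channel differences can be used)
Max is G' → H = 60 × ((B-R)/Δ + 2) = 60 × ((28-127)/220 + 2)
  -99/220 + 2 = -0.45 + 2 = 1.55
  H = 60 × 1.55 = 93° → H = 93.0°
= HSL(93.0°, 94.0%, 54.1%)


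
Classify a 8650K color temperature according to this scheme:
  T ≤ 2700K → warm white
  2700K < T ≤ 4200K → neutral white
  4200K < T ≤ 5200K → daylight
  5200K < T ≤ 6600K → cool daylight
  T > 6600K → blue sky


Temperature: 8650K
8650K > 6600K → blue sky
Classification: blue sky


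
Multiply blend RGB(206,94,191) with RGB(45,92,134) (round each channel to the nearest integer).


Multiply: C = A×B/255, rounded to nearest integer
R: 206×45/255 = 9270/255 ≈ 36.353 → 36
G: 94×92/255 = 8648/255 ≈ 33.914 → 34
B: 191×134/255 = 25594/255 ≈ 100.369 → 100
= RGB(36, 34, 100)


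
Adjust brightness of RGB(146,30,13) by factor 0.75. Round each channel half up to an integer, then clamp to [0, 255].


Multiply each channel by 0.75, round half up, clamp to [0, 255]
R: 146×0.75 = 109.5 → round → 110
G: 30×0.75 = 22.5 → round → 23
B: 13×0.75 = 9.75 → round → 10
= RGB(110, 23, 10)


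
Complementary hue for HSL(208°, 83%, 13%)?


Complement = opposite side of color wheel = hue + 180°
H' = (208 + 180) mod 360 = 28°
S and L unchanged.
= HSL(28°, 83%, 13%)


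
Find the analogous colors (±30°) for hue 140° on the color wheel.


Base hue: 140°
Left analog: (140 - 30) mod 360 = 110°
Right analog: (140 + 30) mod 360 = 170°
Analogous hues = 110° and 170°


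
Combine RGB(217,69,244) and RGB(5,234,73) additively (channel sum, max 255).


Additive: each channel = min(255, C₁+C₂)
R: 217+5 = 222 → 222
G: 69+234 = 303 → 255
B: 244+73 = 317 → 255
= RGB(222, 255, 255)


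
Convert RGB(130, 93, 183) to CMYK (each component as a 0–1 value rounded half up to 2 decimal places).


R'=130/255≈0.5098, G'=93/255≈0.3647, B'=183/255≈0.7176
K = 1 - max(R',G',B') = 1 - 183/255 = 72/255 = 0.28235… → 0.28
(1-R'-K)/(1-K) simplifies to (max-R)/max with max = 183:
C = (183-130)/183 = 53/183 = 0.28961… → 0.29
M = (183-93)/183 = 90/183 = 0.49180… → 0.49
Y = (183-183)/183 = 0/183 = 0 → 0.00
= CMYK(0.29, 0.49, 0.00, 0.28)


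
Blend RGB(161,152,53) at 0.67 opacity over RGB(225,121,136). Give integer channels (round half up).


C = α×F + (1-α)×B, with 1-α = 0.33
R: 0.67×161 + 0.33×225 = 107.87 + 74.25 = 182.12 → 182
G: 0.67×152 + 0.33×121 = 101.84 + 39.93 = 141.77 → 142
B: 0.67×53 + 0.33×136 = 35.51 + 44.88 = 80.39 → 80
= RGB(182, 142, 80)


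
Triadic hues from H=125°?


Triadic: equally spaced at 120° intervals
H1 = 125°
H2 = (125 + 120) mod 360 = 245°
H3 = (125 + 240) mod 360 = 5°
Triadic = 125°, 245°, 5°


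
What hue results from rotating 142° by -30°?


New hue = (H + rotation) mod 360
New hue = (142 -30) mod 360
= 112 mod 360
= 112°


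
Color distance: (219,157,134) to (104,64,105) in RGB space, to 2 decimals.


d = √[(R₁-R₂)² + (G₁-G₂)² + (B₁-B₂)²]
d = √[(219-104)² + (157-64)² + (134-105)²]
d = √[13225 + 8649 + 841]
d = √22715
d ≈ 150.71


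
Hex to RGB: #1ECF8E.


1E → 30 (R)
CF → 207 (G)
8E → 142 (B)
= RGB(30, 207, 142)


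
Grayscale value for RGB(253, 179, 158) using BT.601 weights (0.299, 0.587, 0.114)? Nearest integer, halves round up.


Gray = 0.299×R + 0.587×G + 0.114×B
Gray = 0.299×253 + 0.587×179 + 0.114×158
Gray = 75.647 + 105.073 + 18.012
Gray = 198.732 → round half up → 199
Gray = 199


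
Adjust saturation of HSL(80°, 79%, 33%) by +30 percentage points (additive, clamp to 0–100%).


Original S = 79%
Adjustment = +30 percentage points
New S = 79 + (30) = 109
Clamp to [0, 100] → 100
= HSL(80°, 100%, 33%)


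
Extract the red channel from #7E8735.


Color: #7E8735
R = 7E = 126
G = 87 = 135
B = 35 = 53
Red = 126


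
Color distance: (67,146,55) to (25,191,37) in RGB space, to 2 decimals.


d = √[(R₁-R₂)² + (G₁-G₂)² + (B₁-B₂)²]
d = √[(67-25)² + (146-191)² + (55-37)²]
d = √[1764 + 2025 + 324]
d = √4113
d ≈ 64.13


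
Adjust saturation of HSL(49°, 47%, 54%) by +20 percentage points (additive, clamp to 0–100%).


Original S = 47%
Adjustment = +20 percentage points
New S = 47 + (20) = 67
Clamp to [0, 100] → 67
= HSL(49°, 67%, 54%)


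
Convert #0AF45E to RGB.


0A → 10 (R)
F4 → 244 (G)
5E → 94 (B)
= RGB(10, 244, 94)


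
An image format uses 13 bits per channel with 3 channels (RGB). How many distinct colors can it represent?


Total bits = 13 bits/channel × 3 channels = 39 bits
Distinct colors = 2^39
= 549,755,813,888 colors


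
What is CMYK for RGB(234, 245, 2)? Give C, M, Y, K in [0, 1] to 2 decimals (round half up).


R'=234/255≈0.9176, G'=245/255≈0.9608, B'=2/255≈0.0078
K = 1 - max(R',G',B') = 1 - 245/255 = 10/255 = 0.03921… → 0.04
(1-R'-K)/(1-K) simplifies to (max-R)/max with max = 245:
C = (245-234)/245 = 11/245 = 0.04489… → 0.04
M = (245-245)/245 = 0/245 = 0 → 0.00
Y = (245-2)/245 = 243/245 = 0.99183… → 0.99
= CMYK(0.04, 0.00, 0.99, 0.04)


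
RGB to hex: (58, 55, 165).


R = 58 → 3A (hex)
G = 55 → 37 (hex)
B = 165 → A5 (hex)
Hex = #3A37A5


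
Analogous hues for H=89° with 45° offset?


Base hue: 89°
Left analog: (89 - 45) mod 360 = 44°
Right analog: (89 + 45) mod 360 = 134°
Analogous hues = 44° and 134°


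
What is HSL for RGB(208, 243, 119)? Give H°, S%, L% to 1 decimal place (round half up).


Normalize: R'=208/255≈0.8157, G'=243/255≈0.9529, B'=119/255≈0.4667
Max=243/255, Min=119/255, Δ=Max-Min=124/255
L = (Max+Min)/2 = (243+119)/510 = 362/510 = 0.70980… → L = 71.0%
L > 0.5 → S = Δ/(2-Max-Min) = 124/(510-243-119) = 124/148 = 0.83783… → S = 83.8%
(the 1/255 factors cancel in S and H, so raw channel differences can be used)
Max is G' → H = 60 × ((B-R)/Δ + 2) = 60 × ((119-208)/124 + 2)
  -89/124 + 2 = -0.7177… + 2 = 1.2822…
  H = 60 × 1.2822… = 76.935…° → H = 76.9°
= HSL(76.9°, 83.8%, 71.0%)


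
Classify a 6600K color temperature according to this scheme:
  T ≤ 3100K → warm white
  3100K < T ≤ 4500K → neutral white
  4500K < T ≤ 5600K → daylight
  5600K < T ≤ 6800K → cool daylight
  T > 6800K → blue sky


Temperature: 6600K
5600K < 6600K ≤ 6800K → cool daylight
Classification: cool daylight


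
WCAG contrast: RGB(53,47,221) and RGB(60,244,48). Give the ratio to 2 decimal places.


Linearize each sRGB channel c=v/255: c/12.92 if c ≤ 0.04045 else ((c+0.055)/1.055)^2.4
L = 0.2126×R_lin + 0.7152×G_lin + 0.0722×B_lin
Color 1 (53,47,221):
  R=53: 53/255≈0.2078 > 0.04045 → ((0.2078+0.055)/1.055)^2.4 ≈ 0.03560
  G=47: 47/255≈0.1843 > 0.04045 → ((0.1843+0.055)/1.055)^2.4 ≈ 0.02843
  B=221: 221/255≈0.8667 > 0.04045 → ((0.8667+0.055)/1.055)^2.4 ≈ 0.72306
  L1 = 0.2126×0.03560 + 0.7152×0.02843 + 0.0722×0.72306 ≈ 0.08010
Color 2 (60,244,48):
  R=60: 60/255≈0.2353 > 0.04045 → ((0.2353+0.055)/1.055)^2.4 ≈ 0.04519
  G=244: 244/255≈0.9569 > 0.04045 → ((0.9569+0.055)/1.055)^2.4 ≈ 0.90466
  B=48: 48/255≈0.1882 > 0.04045 → ((0.1882+0.055)/1.055)^2.4 ≈ 0.02956
  L2 = 0.2126×0.04519 + 0.7152×0.90466 + 0.0722×0.02956 ≈ 0.65875
Lighter = 0.65875, Darker = 0.08010
Ratio = (L_lighter + 0.05) / (L_darker + 0.05)
Ratio = (0.65875 + 0.05) / (0.08010 + 0.05) = 0.70875 / 0.13010 ≈ 5.4476
Ratio ≈ 5.45:1


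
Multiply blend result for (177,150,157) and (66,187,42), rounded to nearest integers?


Multiply: C = A×B/255, rounded to nearest integer
R: 177×66/255 = 11682/255 ≈ 45.812 → 46
G: 150×187/255 = 28050/255 ≈ 110.000 → 110
B: 157×42/255 = 6594/255 ≈ 25.859 → 26
= RGB(46, 110, 26)


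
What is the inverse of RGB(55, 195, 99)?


Invert: (255-R, 255-G, 255-B)
R: 255-55 = 200
G: 255-195 = 60
B: 255-99 = 156
= RGB(200, 60, 156)


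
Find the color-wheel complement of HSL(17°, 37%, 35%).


Complement = opposite side of color wheel = hue + 180°
H' = (17 + 180) mod 360 = 197°
S and L unchanged.
= HSL(197°, 37%, 35%)


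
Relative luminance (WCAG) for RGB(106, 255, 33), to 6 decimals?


Linearize each channel (sRGB transfer function): c = v/255; c_lin = c/12.92 if c ≤ 0.04045, else ((c+0.055)/1.055)^2.4
  R: 106/255 ≈ 0.415686 > 0.04045 → ((0.415686+0.055)/1.055)^2.4 ≈ 0.144128
  G: 255/255 ≈ 1.000000 > 0.04045 → ((1.000000+0.055)/1.055)^2.4 ≈ 1.000000
  B: 33/255 ≈ 0.129412 > 0.04045 → ((0.129412+0.055)/1.055)^2.4 ≈ 0.015209
R_lin = 0.144128, G_lin = 1.000000, B_lin = 0.015209
L = 0.2126×R + 0.7152×G + 0.0722×B
L = 0.2126×0.144128 + 0.7152×1.000000 + 0.0722×0.015209
L ≈ 0.746940


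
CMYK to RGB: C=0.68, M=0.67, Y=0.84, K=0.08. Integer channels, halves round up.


R = 255 × (1-C) × (1-K) = 255 × 0.32 × 0.92 = 75.072 → 75
G = 255 × (1-M) × (1-K) = 255 × 0.33 × 0.92 = 77.418 → 77
B = 255 × (1-Y) × (1-K) = 255 × 0.16 × 0.92 = 37.536 → 38
= RGB(75, 77, 38)


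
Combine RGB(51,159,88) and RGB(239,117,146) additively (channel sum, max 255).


Additive: each channel = min(255, C₁+C₂)
R: 51+239 = 290 → 255
G: 159+117 = 276 → 255
B: 88+146 = 234 → 234
= RGB(255, 255, 234)


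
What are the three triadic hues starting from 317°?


Triadic: equally spaced at 120° intervals
H1 = 317°
H2 = (317 + 120) mod 360 = 77°
H3 = (317 + 240) mod 360 = 197°
Triadic = 317°, 77°, 197°


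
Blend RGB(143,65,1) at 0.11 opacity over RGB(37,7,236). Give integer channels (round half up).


C = α×F + (1-α)×B, with 1-α = 0.89
R: 0.11×143 + 0.89×37 = 15.73 + 32.93 = 48.66 → 49
G: 0.11×65 + 0.89×7 = 7.15 + 6.23 = 13.38 → 13
B: 0.11×1 + 0.89×236 = 0.11 + 210.04 = 210.15 → 210
= RGB(49, 13, 210)


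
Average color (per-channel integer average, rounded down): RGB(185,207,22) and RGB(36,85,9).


Midpoint: each channel = ⌊(C₁+C₂)/2⌋
R: ⌊(185+36)/2⌋ = 110
G: ⌊(207+85)/2⌋ = 146
B: ⌊(22+9)/2⌋ = 15
= RGB(110, 146, 15)


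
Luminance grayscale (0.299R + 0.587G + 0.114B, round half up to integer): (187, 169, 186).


Gray = 0.299×R + 0.587×G + 0.114×B
Gray = 0.299×187 + 0.587×169 + 0.114×186
Gray = 55.913 + 99.203 + 21.204
Gray = 176.320 → round half up → 176
Gray = 176


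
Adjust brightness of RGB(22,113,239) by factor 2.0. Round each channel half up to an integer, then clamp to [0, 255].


Multiply each channel by 2.0, round half up, clamp to [0, 255]
R: 22×2.0 = 44
G: 113×2.0 = 226
B: 239×2.0 = 478 → clamp → 255
= RGB(44, 226, 255)


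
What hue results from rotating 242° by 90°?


New hue = (H + rotation) mod 360
New hue = (242 + 90) mod 360
= 332 mod 360
= 332°


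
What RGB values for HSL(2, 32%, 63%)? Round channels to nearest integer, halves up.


H=2°, S=0.32, L=0.63
C = (1-|2L-1|)×S = (1-|0.26|)×0.32 = 0.2368
H' = H/60 = 2/60 ≈ 0.0333; X = C×(1-|H' mod 2 - 1|) ≈ 0.0079
m = L - C/2 = 0.63 - 0.1184 = 0.5116
Sector ⌊H'⌋ = 0 → (R',G',B') = (0.2368, ≈0.0079, 0.0)
RGB = ((R'+m)×255, (G'+m)×255, (B'+m)×255) = (190.842, 132.4708, 130.458)
Round half up → RGB(191, 132, 130)


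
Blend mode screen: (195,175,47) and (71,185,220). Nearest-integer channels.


Screen: C = 255 - (255-A)×(255-B)/255, rounded to nearest integer
R: 255 - (255-195)×(255-71)/255 = 255 - 11040/255 ≈ 255 - 43.294 = 211.706 → 212
G: 255 - (255-175)×(255-185)/255 = 255 - 5600/255 ≈ 255 - 21.961 = 233.039 → 233
B: 255 - (255-47)×(255-220)/255 = 255 - 7280/255 ≈ 255 - 28.549 = 226.451 → 226
= RGB(212, 233, 226)


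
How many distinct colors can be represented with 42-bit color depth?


Colors = 2^bits = 2^42
= 4,398,046,511,104 colors


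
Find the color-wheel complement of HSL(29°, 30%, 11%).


Complement = opposite side of color wheel = hue + 180°
H' = (29 + 180) mod 360 = 209°
S and L unchanged.
= HSL(209°, 30%, 11%)


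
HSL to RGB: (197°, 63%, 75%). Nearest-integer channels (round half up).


H=197°, S=0.63, L=0.75
C = (1-|2L-1|)×S = (1-|0.50|)×0.63 = 0.315
H' = H/60 = 197/60 ≈ 3.2833; X = C×(1-|H' mod 2 - 1|) = 0.22575
m = L - C/2 = 0.75 - 0.1575 = 0.5925
Sector ⌊H'⌋ = 3 → (R',G',B') = (0.0, 0.22575, 0.315)
RGB = ((R'+m)×255, (G'+m)×255, (B'+m)×255) = (151.0875, 208.65375, 231.4125)
Round half up → RGB(151, 209, 231)


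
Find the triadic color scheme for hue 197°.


Triadic: equally spaced at 120° intervals
H1 = 197°
H2 = (197 + 120) mod 360 = 317°
H3 = (197 + 240) mod 360 = 77°
Triadic = 197°, 317°, 77°


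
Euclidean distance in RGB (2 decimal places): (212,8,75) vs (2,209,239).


d = √[(R₁-R₂)² + (G₁-G₂)² + (B₁-B₂)²]
d = √[(212-2)² + (8-209)² + (75-239)²]
d = √[44100 + 40401 + 26896]
d = √111397
d ≈ 333.76


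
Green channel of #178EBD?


Color: #178EBD
R = 17 = 23
G = 8E = 142
B = BD = 189
Green = 142


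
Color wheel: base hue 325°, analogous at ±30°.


Base hue: 325°
Left analog: (325 - 30) mod 360 = 295°
Right analog: (325 + 30) mod 360 = 355°
Analogous hues = 295° and 355°


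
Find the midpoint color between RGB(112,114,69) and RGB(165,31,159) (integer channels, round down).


Midpoint: each channel = ⌊(C₁+C₂)/2⌋
R: ⌊(112+165)/2⌋ = 138
G: ⌊(114+31)/2⌋ = 72
B: ⌊(69+159)/2⌋ = 114
= RGB(138, 72, 114)


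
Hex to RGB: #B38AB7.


B3 → 179 (R)
8A → 138 (G)
B7 → 183 (B)
= RGB(179, 138, 183)


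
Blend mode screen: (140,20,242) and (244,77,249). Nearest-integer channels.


Screen: C = 255 - (255-A)×(255-B)/255, rounded to nearest integer
R: 255 - (255-140)×(255-244)/255 = 255 - 1265/255 ≈ 255 - 4.961 = 250.039 → 250
G: 255 - (255-20)×(255-77)/255 = 255 - 41830/255 ≈ 255 - 164.039 = 90.961 → 91
B: 255 - (255-242)×(255-249)/255 = 255 - 78/255 ≈ 255 - 0.306 = 254.694 → 255
= RGB(250, 91, 255)


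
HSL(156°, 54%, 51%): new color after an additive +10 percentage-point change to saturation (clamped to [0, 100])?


Original S = 54%
Adjustment = +10 percentage points
New S = 54 + (10) = 64
Clamp to [0, 100] → 64
= HSL(156°, 64%, 51%)


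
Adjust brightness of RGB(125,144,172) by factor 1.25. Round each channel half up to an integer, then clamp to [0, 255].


Multiply each channel by 1.25, round half up, clamp to [0, 255]
R: 125×1.25 = 156.25 → round → 156
G: 144×1.25 = 180
B: 172×1.25 = 215
= RGB(156, 180, 215)


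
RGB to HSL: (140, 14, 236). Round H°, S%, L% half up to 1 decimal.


Normalize: R'=140/255≈0.5490, G'=14/255≈0.0549, B'=236/255≈0.9255
Max=236/255, Min=14/255, Δ=Max-Min=222/255
L = (Max+Min)/2 = (236+14)/510 = 250/510 = 0.49019… → L = 49.0%
L ≤ 0.5 → S = Δ/(Max+Min) = 222/(236+14) = 222/250 = 0.888 → S = 88.8%
(the 1/255 factors cancel in S and H, so raw channel differences can be used)
Max is B' → H = 60 × ((R-G)/Δ + 4) = 60 × ((140-14)/222 + 4)
  126/222 + 4 = 0.5675… + 4 = 4.5675…
  H = 60 × 4.5675… = 274.054…° → H = 274.1°
= HSL(274.1°, 88.8%, 49.0%)


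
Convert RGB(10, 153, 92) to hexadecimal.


R = 10 → 0A (hex)
G = 153 → 99 (hex)
B = 92 → 5C (hex)
Hex = #0A995C


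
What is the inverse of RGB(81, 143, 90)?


Invert: (255-R, 255-G, 255-B)
R: 255-81 = 174
G: 255-143 = 112
B: 255-90 = 165
= RGB(174, 112, 165)


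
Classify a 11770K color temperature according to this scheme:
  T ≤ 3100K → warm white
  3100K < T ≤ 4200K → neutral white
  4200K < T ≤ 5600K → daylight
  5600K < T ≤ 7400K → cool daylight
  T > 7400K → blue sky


Temperature: 11770K
11770K > 7400K → blue sky
Classification: blue sky


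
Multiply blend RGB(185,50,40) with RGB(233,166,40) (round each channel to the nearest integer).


Multiply: C = A×B/255, rounded to nearest integer
R: 185×233/255 = 43105/255 ≈ 169.039 → 169
G: 50×166/255 = 8300/255 ≈ 32.549 → 33
B: 40×40/255 = 1600/255 ≈ 6.275 → 6
= RGB(169, 33, 6)


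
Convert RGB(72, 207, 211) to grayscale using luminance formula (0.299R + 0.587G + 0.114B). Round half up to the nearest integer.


Gray = 0.299×R + 0.587×G + 0.114×B
Gray = 0.299×72 + 0.587×207 + 0.114×211
Gray = 21.528 + 121.509 + 24.054
Gray = 167.091 → round half up → 167
Gray = 167


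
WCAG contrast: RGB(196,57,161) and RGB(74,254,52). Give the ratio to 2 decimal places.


Linearize each sRGB channel c=v/255: c/12.92 if c ≤ 0.04045 else ((c+0.055)/1.055)^2.4
L = 0.2126×R_lin + 0.7152×G_lin + 0.0722×B_lin
Color 1 (196,57,161):
  R=196: 196/255≈0.7686 > 0.04045 → ((0.7686+0.055)/1.055)^2.4 ≈ 0.55201
  G=57: 57/255≈0.2235 > 0.04045 → ((0.2235+0.055)/1.055)^2.4 ≈ 0.04092
  B=161: 161/255≈0.6314 > 0.04045 → ((0.6314+0.055)/1.055)^2.4 ≈ 0.35640
  L1 = 0.2126×0.55201 + 0.7152×0.04092 + 0.0722×0.35640 ≈ 0.17235
Color 2 (74,254,52):
  R=74: 74/255≈0.2902 > 0.04045 → ((0.2902+0.055)/1.055)^2.4 ≈ 0.06848
  G=254: 254/255≈0.9961 > 0.04045 → ((0.9961+0.055)/1.055)^2.4 ≈ 0.99110
  B=52: 52/255≈0.2039 > 0.04045 → ((0.2039+0.055)/1.055)^2.4 ≈ 0.03434
  L2 = 0.2126×0.06848 + 0.7152×0.99110 + 0.0722×0.03434 ≈ 0.72587
Lighter = 0.72587, Darker = 0.17235
Ratio = (L_lighter + 0.05) / (L_darker + 0.05)
Ratio = (0.72587 + 0.05) / (0.17235 + 0.05) = 0.77587 / 0.22235 ≈ 3.4894
Ratio ≈ 3.49:1


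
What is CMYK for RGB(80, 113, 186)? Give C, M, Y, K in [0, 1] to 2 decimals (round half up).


R'=80/255≈0.3137, G'=113/255≈0.4431, B'=186/255≈0.7294
K = 1 - max(R',G',B') = 1 - 186/255 = 69/255 = 0.27058… → 0.27
(1-R'-K)/(1-K) simplifies to (max-R)/max with max = 186:
C = (186-80)/186 = 106/186 = 0.56989… → 0.57
M = (186-113)/186 = 73/186 = 0.39247… → 0.39
Y = (186-186)/186 = 0/186 = 0 → 0.00
= CMYK(0.57, 0.39, 0.00, 0.27)


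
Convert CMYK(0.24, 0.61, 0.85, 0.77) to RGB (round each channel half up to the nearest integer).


R = 255 × (1-C) × (1-K) = 255 × 0.76 × 0.23 = 44.574 → 45
G = 255 × (1-M) × (1-K) = 255 × 0.39 × 0.23 = 22.8735 → 23
B = 255 × (1-Y) × (1-K) = 255 × 0.15 × 0.23 = 8.7975 → 9
= RGB(45, 23, 9)


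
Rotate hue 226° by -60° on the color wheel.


New hue = (H + rotation) mod 360
New hue = (226 -60) mod 360
= 166 mod 360
= 166°


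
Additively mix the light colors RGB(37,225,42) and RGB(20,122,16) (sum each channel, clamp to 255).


Additive: each channel = min(255, C₁+C₂)
R: 37+20 = 57 → 57
G: 225+122 = 347 → 255
B: 42+16 = 58 → 58
= RGB(57, 255, 58)


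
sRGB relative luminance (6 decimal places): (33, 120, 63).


Linearize each channel (sRGB transfer function): c = v/255; c_lin = c/12.92 if c ≤ 0.04045, else ((c+0.055)/1.055)^2.4
  R: 33/255 ≈ 0.129412 > 0.04045 → ((0.129412+0.055)/1.055)^2.4 ≈ 0.015209
  G: 120/255 ≈ 0.470588 > 0.04045 → ((0.470588+0.055)/1.055)^2.4 ≈ 0.187821
  B: 63/255 ≈ 0.247059 > 0.04045 → ((0.247059+0.055)/1.055)^2.4 ≈ 0.049707
R_lin = 0.015209, G_lin = 0.187821, B_lin = 0.049707
L = 0.2126×R + 0.7152×G + 0.0722×B
L = 0.2126×0.015209 + 0.7152×0.187821 + 0.0722×0.049707
L ≈ 0.141152


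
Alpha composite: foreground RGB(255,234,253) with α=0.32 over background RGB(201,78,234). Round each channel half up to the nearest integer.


C = α×F + (1-α)×B, with 1-α = 0.68
R: 0.32×255 + 0.68×201 = 81.60 + 136.68 = 218.28 → 218
G: 0.32×234 + 0.68×78 = 74.88 + 53.04 = 127.92 → 128
B: 0.32×253 + 0.68×234 = 80.96 + 159.12 = 240.08 → 240
= RGB(218, 128, 240)


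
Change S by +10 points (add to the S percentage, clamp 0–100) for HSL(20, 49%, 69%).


Original S = 49%
Adjustment = +10 percentage points
New S = 49 + (10) = 59
Clamp to [0, 100] → 59
= HSL(20°, 59%, 69%)


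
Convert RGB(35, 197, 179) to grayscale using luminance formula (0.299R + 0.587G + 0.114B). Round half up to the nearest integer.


Gray = 0.299×R + 0.587×G + 0.114×B
Gray = 0.299×35 + 0.587×197 + 0.114×179
Gray = 10.465 + 115.639 + 20.406
Gray = 146.510 → round half up → 147
Gray = 147


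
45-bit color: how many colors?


Colors = 2^bits = 2^45
= 35,184,372,088,832 colors


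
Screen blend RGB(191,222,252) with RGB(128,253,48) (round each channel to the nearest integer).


Screen: C = 255 - (255-A)×(255-B)/255, rounded to nearest integer
R: 255 - (255-191)×(255-128)/255 = 255 - 8128/255 ≈ 255 - 31.875 = 223.125 → 223
G: 255 - (255-222)×(255-253)/255 = 255 - 66/255 ≈ 255 - 0.259 = 254.741 → 255
B: 255 - (255-252)×(255-48)/255 = 255 - 621/255 ≈ 255 - 2.435 = 252.565 → 253
= RGB(223, 255, 253)


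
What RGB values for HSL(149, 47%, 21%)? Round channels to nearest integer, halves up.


H=149°, S=0.47, L=0.21
C = (1-|2L-1|)×S = (1-|-0.58|)×0.47 = 0.1974
H' = H/60 = 149/60 ≈ 2.4833; X = C×(1-|H' mod 2 - 1|) = 0.09541
m = L - C/2 = 0.21 - 0.0987 = 0.1113
Sector ⌊H'⌋ = 2 → (R',G',B') = (0.0, 0.1974, 0.09541)
RGB = ((R'+m)×255, (G'+m)×255, (B'+m)×255) = (28.3815, 78.7185, 52.71105)
Round half up → RGB(28, 79, 53)


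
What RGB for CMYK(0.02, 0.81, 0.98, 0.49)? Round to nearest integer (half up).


R = 255 × (1-C) × (1-K) = 255 × 0.98 × 0.51 = 127.449 → 127
G = 255 × (1-M) × (1-K) = 255 × 0.19 × 0.51 = 24.7095 → 25
B = 255 × (1-Y) × (1-K) = 255 × 0.02 × 0.51 = 2.601 → 3
= RGB(127, 25, 3)


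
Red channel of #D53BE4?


Color: #D53BE4
R = D5 = 213
G = 3B = 59
B = E4 = 228
Red = 213


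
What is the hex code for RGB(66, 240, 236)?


R = 66 → 42 (hex)
G = 240 → F0 (hex)
B = 236 → EC (hex)
Hex = #42F0EC


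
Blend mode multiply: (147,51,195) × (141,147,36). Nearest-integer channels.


Multiply: C = A×B/255, rounded to nearest integer
R: 147×141/255 = 20727/255 ≈ 81.282 → 81
G: 51×147/255 = 7497/255 ≈ 29.400 → 29
B: 195×36/255 = 7020/255 ≈ 27.529 → 28
= RGB(81, 29, 28)


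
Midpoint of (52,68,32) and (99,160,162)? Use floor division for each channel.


Midpoint: each channel = ⌊(C₁+C₂)/2⌋
R: ⌊(52+99)/2⌋ = 75
G: ⌊(68+160)/2⌋ = 114
B: ⌊(32+162)/2⌋ = 97
= RGB(75, 114, 97)


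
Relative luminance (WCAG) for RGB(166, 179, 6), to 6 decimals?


Linearize each channel (sRGB transfer function): c = v/255; c_lin = c/12.92 if c ≤ 0.04045, else ((c+0.055)/1.055)^2.4
  R: 166/255 ≈ 0.650980 > 0.04045 → ((0.650980+0.055)/1.055)^2.4 ≈ 0.381326
  G: 179/255 ≈ 0.701961 > 0.04045 → ((0.701961+0.055)/1.055)^2.4 ≈ 0.450786
  B: 6/255 ≈ 0.023529 ≤ 0.04045 → 0.023529/12.92 ≈ 0.001821
R_lin = 0.381326, G_lin = 0.450786, B_lin = 0.001821
L = 0.2126×R + 0.7152×G + 0.0722×B
L = 0.2126×0.381326 + 0.7152×0.450786 + 0.0722×0.001821
L ≈ 0.403603


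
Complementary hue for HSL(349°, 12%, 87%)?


Complement = opposite side of color wheel = hue + 180°
H' = (349 + 180) mod 360 = 169°
S and L unchanged.
= HSL(169°, 12%, 87%)


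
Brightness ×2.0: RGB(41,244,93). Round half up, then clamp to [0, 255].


Multiply each channel by 2.0, round half up, clamp to [0, 255]
R: 41×2.0 = 82
G: 244×2.0 = 488 → clamp → 255
B: 93×2.0 = 186
= RGB(82, 255, 186)


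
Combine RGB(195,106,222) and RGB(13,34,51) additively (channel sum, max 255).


Additive: each channel = min(255, C₁+C₂)
R: 195+13 = 208 → 208
G: 106+34 = 140 → 140
B: 222+51 = 273 → 255
= RGB(208, 140, 255)


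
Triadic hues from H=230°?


Triadic: equally spaced at 120° intervals
H1 = 230°
H2 = (230 + 120) mod 360 = 350°
H3 = (230 + 240) mod 360 = 110°
Triadic = 230°, 350°, 110°


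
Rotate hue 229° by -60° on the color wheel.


New hue = (H + rotation) mod 360
New hue = (229 -60) mod 360
= 169 mod 360
= 169°


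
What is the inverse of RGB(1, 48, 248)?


Invert: (255-R, 255-G, 255-B)
R: 255-1 = 254
G: 255-48 = 207
B: 255-248 = 7
= RGB(254, 207, 7)


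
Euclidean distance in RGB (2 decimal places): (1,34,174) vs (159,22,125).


d = √[(R₁-R₂)² + (G₁-G₂)² + (B₁-B₂)²]
d = √[(1-159)² + (34-22)² + (174-125)²]
d = √[24964 + 144 + 2401]
d = √27509
d ≈ 165.86


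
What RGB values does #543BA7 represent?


54 → 84 (R)
3B → 59 (G)
A7 → 167 (B)
= RGB(84, 59, 167)


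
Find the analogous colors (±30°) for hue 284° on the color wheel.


Base hue: 284°
Left analog: (284 - 30) mod 360 = 254°
Right analog: (284 + 30) mod 360 = 314°
Analogous hues = 254° and 314°


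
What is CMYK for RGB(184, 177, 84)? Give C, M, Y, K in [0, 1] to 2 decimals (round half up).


R'=184/255≈0.7216, G'=177/255≈0.6941, B'=84/255≈0.3294
K = 1 - max(R',G',B') = 1 - 184/255 = 71/255 = 0.27843… → 0.28
(1-R'-K)/(1-K) simplifies to (max-R)/max with max = 184:
C = (184-184)/184 = 0/184 = 0 → 0.00
M = (184-177)/184 = 7/184 = 0.03804… → 0.04
Y = (184-84)/184 = 100/184 = 0.54347… → 0.54
= CMYK(0.00, 0.04, 0.54, 0.28)


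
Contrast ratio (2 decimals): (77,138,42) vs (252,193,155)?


Linearize each sRGB channel c=v/255: c/12.92 if c ≤ 0.04045 else ((c+0.055)/1.055)^2.4
L = 0.2126×R_lin + 0.7152×G_lin + 0.0722×B_lin
Color 1 (77,138,42):
  R=77: 77/255≈0.3020 > 0.04045 → ((0.3020+0.055)/1.055)^2.4 ≈ 0.07421
  G=138: 138/255≈0.5412 > 0.04045 → ((0.5412+0.055)/1.055)^2.4 ≈ 0.25415
  B=42: 42/255≈0.1647 > 0.04045 → ((0.1647+0.055)/1.055)^2.4 ≈ 0.02315
  L1 = 0.2126×0.07421 + 0.7152×0.25415 + 0.0722×0.02315 ≈ 0.19922
Color 2 (252,193,155):
  R=252: 252/255≈0.9882 > 0.04045 → ((0.9882+0.055)/1.055)^2.4 ≈ 0.97345
  G=193: 193/255≈0.7569 > 0.04045 → ((0.7569+0.055)/1.055)^2.4 ≈ 0.53328
  B=155: 155/255≈0.6078 > 0.04045 → ((0.6078+0.055)/1.055)^2.4 ≈ 0.32778
  L2 = 0.2126×0.97345 + 0.7152×0.53328 + 0.0722×0.32778 ≈ 0.61202
Lighter = 0.61202, Darker = 0.19922
Ratio = (L_lighter + 0.05) / (L_darker + 0.05)
Ratio = (0.61202 + 0.05) / (0.19922 + 0.05) = 0.66202 / 0.24922 ≈ 2.6564
Ratio ≈ 2.66:1


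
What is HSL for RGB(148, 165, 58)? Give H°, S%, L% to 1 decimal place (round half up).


Normalize: R'=148/255≈0.5804, G'=165/255≈0.6471, B'=58/255≈0.2275
Max=165/255, Min=58/255, Δ=Max-Min=107/255
L = (Max+Min)/2 = (165+58)/510 = 223/510 = 0.43725… → L = 43.7%
L ≤ 0.5 → S = Δ/(Max+Min) = 107/(165+58) = 107/223 = 0.47982… → S = 48.0%
(the 1/255 factors cancel in S and H, so raw channel differences can be used)
Max is G' → H = 60 × ((B-R)/Δ + 2) = 60 × ((58-148)/107 + 2)
  -90/107 + 2 = -0.8411… + 2 = 1.1588…
  H = 60 × 1.1588… = 69.532…° → H = 69.5°
= HSL(69.5°, 48.0%, 43.7%)


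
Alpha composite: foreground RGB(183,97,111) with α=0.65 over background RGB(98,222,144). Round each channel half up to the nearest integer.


C = α×F + (1-α)×B, with 1-α = 0.35
R: 0.65×183 + 0.35×98 = 118.95 + 34.30 = 153.25 → 153
G: 0.65×97 + 0.35×222 = 63.05 + 77.70 = 140.75 → 141
B: 0.65×111 + 0.35×144 = 72.15 + 50.40 = 122.55 → 123
= RGB(153, 141, 123)


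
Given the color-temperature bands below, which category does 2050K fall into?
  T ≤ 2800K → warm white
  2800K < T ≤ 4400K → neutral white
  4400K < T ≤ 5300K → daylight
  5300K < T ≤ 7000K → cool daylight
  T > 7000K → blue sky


Temperature: 2050K
2050K ≤ 2800K → warm white
Classification: warm white


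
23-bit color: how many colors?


Colors = 2^bits = 2^23
= 8,388,608 colors


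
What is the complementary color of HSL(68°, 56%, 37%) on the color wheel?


Complement = opposite side of color wheel = hue + 180°
H' = (68 + 180) mod 360 = 248°
S and L unchanged.
= HSL(248°, 56%, 37%)


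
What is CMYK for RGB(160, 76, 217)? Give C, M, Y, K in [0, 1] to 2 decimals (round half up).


R'=160/255≈0.6275, G'=76/255≈0.2980, B'=217/255≈0.8510
K = 1 - max(R',G',B') = 1 - 217/255 = 38/255 = 0.14901… → 0.15
(1-R'-K)/(1-K) simplifies to (max-R)/max with max = 217:
C = (217-160)/217 = 57/217 = 0.26267… → 0.26
M = (217-76)/217 = 141/217 = 0.64976… → 0.65
Y = (217-217)/217 = 0/217 = 0 → 0.00
= CMYK(0.26, 0.65, 0.00, 0.15)


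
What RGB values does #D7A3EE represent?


D7 → 215 (R)
A3 → 163 (G)
EE → 238 (B)
= RGB(215, 163, 238)


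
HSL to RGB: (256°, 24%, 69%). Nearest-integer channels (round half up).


H=256°, S=0.24, L=0.69
C = (1-|2L-1|)×S = (1-|0.38|)×0.24 = 0.1488
H' = H/60 = 256/60 ≈ 4.2667; X = C×(1-|H' mod 2 - 1|) = 0.03968
m = L - C/2 = 0.69 - 0.0744 = 0.6156
Sector ⌊H'⌋ = 4 → (R',G',B') = (0.03968, 0.0, 0.1488)
RGB = ((R'+m)×255, (G'+m)×255, (B'+m)×255) = (167.0964, 156.978, 194.922)
Round half up → RGB(167, 157, 195)


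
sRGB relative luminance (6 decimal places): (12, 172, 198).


Linearize each channel (sRGB transfer function): c = v/255; c_lin = c/12.92 if c ≤ 0.04045, else ((c+0.055)/1.055)^2.4
  R: 12/255 ≈ 0.047059 > 0.04045 → ((0.047059+0.055)/1.055)^2.4 ≈ 0.003677
  G: 172/255 ≈ 0.674510 > 0.04045 → ((0.674510+0.055)/1.055)^2.4 ≈ 0.412543
  B: 198/255 ≈ 0.776471 > 0.04045 → ((0.776471+0.055)/1.055)^2.4 ≈ 0.564712
R_lin = 0.003677, G_lin = 0.412543, B_lin = 0.564712
L = 0.2126×R + 0.7152×G + 0.0722×B
L = 0.2126×0.003677 + 0.7152×0.412543 + 0.0722×0.564712
L ≈ 0.336604


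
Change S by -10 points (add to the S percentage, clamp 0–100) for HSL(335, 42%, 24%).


Original S = 42%
Adjustment = -10 percentage points
New S = 42 + (-10) = 32
Clamp to [0, 100] → 32
= HSL(335°, 32%, 24%)


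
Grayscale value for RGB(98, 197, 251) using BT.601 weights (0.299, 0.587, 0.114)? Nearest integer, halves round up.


Gray = 0.299×R + 0.587×G + 0.114×B
Gray = 0.299×98 + 0.587×197 + 0.114×251
Gray = 29.302 + 115.639 + 28.614
Gray = 173.555 → round half up → 174
Gray = 174


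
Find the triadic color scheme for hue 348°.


Triadic: equally spaced at 120° intervals
H1 = 348°
H2 = (348 + 120) mod 360 = 108°
H3 = (348 + 240) mod 360 = 228°
Triadic = 348°, 108°, 228°


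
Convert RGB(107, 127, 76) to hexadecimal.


R = 107 → 6B (hex)
G = 127 → 7F (hex)
B = 76 → 4C (hex)
Hex = #6B7F4C


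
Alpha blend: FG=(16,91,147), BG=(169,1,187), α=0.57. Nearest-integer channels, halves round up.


C = α×F + (1-α)×B, with 1-α = 0.43
R: 0.57×16 + 0.43×169 = 9.12 + 72.67 = 81.79 → 82
G: 0.57×91 + 0.43×1 = 51.87 + 0.43 = 52.30 → 52
B: 0.57×147 + 0.43×187 = 83.79 + 80.41 = 164.20 → 164
= RGB(82, 52, 164)


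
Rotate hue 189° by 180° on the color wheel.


New hue = (H + rotation) mod 360
New hue = (189 + 180) mod 360
= 369 mod 360
= 9°


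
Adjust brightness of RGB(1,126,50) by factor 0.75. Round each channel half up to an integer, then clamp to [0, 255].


Multiply each channel by 0.75, round half up, clamp to [0, 255]
R: 1×0.75 = 0.75 → round → 1
G: 126×0.75 = 94.5 → round → 95
B: 50×0.75 = 37.5 → round → 38
= RGB(1, 95, 38)


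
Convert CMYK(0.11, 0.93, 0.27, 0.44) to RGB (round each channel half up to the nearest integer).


R = 255 × (1-C) × (1-K) = 255 × 0.89 × 0.56 = 127.092 → 127
G = 255 × (1-M) × (1-K) = 255 × 0.07 × 0.56 = 9.996 → 10
B = 255 × (1-Y) × (1-K) = 255 × 0.73 × 0.56 = 104.244 → 104
= RGB(127, 10, 104)
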